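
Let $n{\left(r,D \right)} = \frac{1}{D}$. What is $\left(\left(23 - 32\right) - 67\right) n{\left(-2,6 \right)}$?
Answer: $- \frac{38}{3} \approx -12.667$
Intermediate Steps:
$\left(\left(23 - 32\right) - 67\right) n{\left(-2,6 \right)} = \frac{\left(23 - 32\right) - 67}{6} = \left(-9 - 67\right) \frac{1}{6} = \left(-76\right) \frac{1}{6} = - \frac{38}{3}$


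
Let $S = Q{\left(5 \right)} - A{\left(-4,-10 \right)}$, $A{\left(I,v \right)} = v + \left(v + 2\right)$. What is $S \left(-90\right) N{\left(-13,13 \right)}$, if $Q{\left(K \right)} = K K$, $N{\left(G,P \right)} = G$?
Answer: $50310$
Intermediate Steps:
$A{\left(I,v \right)} = 2 + 2 v$ ($A{\left(I,v \right)} = v + \left(2 + v\right) = 2 + 2 v$)
$Q{\left(K \right)} = K^{2}$
$S = 43$ ($S = 5^{2} - \left(2 + 2 \left(-10\right)\right) = 25 - \left(2 - 20\right) = 25 - -18 = 25 + 18 = 43$)
$S \left(-90\right) N{\left(-13,13 \right)} = 43 \left(-90\right) \left(-13\right) = \left(-3870\right) \left(-13\right) = 50310$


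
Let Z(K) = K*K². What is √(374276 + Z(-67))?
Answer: √73513 ≈ 271.13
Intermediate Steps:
Z(K) = K³
√(374276 + Z(-67)) = √(374276 + (-67)³) = √(374276 - 300763) = √73513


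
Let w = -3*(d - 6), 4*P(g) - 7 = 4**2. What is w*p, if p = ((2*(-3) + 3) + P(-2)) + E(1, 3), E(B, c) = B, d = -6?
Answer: 135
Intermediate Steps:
P(g) = 23/4 (P(g) = 7/4 + (1/4)*4**2 = 7/4 + (1/4)*16 = 7/4 + 4 = 23/4)
w = 36 (w = -3*(-6 - 6) = -3*(-12) = 36)
p = 15/4 (p = ((2*(-3) + 3) + 23/4) + 1 = ((-6 + 3) + 23/4) + 1 = (-3 + 23/4) + 1 = 11/4 + 1 = 15/4 ≈ 3.7500)
w*p = 36*(15/4) = 135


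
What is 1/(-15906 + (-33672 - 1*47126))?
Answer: -1/96704 ≈ -1.0341e-5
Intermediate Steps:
1/(-15906 + (-33672 - 1*47126)) = 1/(-15906 + (-33672 - 47126)) = 1/(-15906 - 80798) = 1/(-96704) = -1/96704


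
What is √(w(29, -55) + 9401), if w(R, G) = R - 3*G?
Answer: √9595 ≈ 97.954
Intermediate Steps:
√(w(29, -55) + 9401) = √((29 - 3*(-55)) + 9401) = √((29 + 165) + 9401) = √(194 + 9401) = √9595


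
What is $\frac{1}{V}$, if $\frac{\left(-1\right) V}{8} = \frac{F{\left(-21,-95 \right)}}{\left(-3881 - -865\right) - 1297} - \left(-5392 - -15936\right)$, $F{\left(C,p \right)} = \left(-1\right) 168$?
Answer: $\frac{4313}{363808832} \approx 1.1855 \cdot 10^{-5}$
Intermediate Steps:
$F{\left(C,p \right)} = -168$
$V = \frac{363808832}{4313}$ ($V = - 8 \left(- \frac{168}{\left(-3881 - -865\right) - 1297} - \left(-5392 - -15936\right)\right) = - 8 \left(- \frac{168}{\left(-3881 + 865\right) - 1297} - \left(-5392 + 15936\right)\right) = - 8 \left(- \frac{168}{-3016 - 1297} - 10544\right) = - 8 \left(- \frac{168}{-4313} - 10544\right) = - 8 \left(\left(-168\right) \left(- \frac{1}{4313}\right) - 10544\right) = - 8 \left(\frac{168}{4313} - 10544\right) = \left(-8\right) \left(- \frac{45476104}{4313}\right) = \frac{363808832}{4313} \approx 84352.0$)
$\frac{1}{V} = \frac{1}{\frac{363808832}{4313}} = \frac{4313}{363808832}$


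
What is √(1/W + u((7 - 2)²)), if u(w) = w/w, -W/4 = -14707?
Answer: √865198103/29414 ≈ 1.0000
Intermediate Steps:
W = 58828 (W = -4*(-14707) = 58828)
u(w) = 1
√(1/W + u((7 - 2)²)) = √(1/58828 + 1) = √(58829/58828) = √865198103/29414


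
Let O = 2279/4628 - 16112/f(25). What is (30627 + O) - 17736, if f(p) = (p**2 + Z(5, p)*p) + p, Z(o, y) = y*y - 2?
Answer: 967938576739/75089300 ≈ 12891.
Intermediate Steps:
Z(o, y) = -2 + y**2 (Z(o, y) = y**2 - 2 = -2 + y**2)
f(p) = p + p**2 + p*(-2 + p**2) (f(p) = (p**2 + (-2 + p**2)*p) + p = (p**2 + p*(-2 + p**2)) + p = p + p**2 + p*(-2 + p**2))
O = -37589561/75089300 (O = 2279/4628 - 16112*1/(25*(-1 + 25 + 25**2)) = 2279*(1/4628) - 16112*1/(25*(-1 + 25 + 625)) = 2279/4628 - 16112/(25*649) = 2279/4628 - 16112/16225 = -37589561/75089300 ≈ -0.50060)
(30627 + O) - 17736 = (30627 - 37589561/75089300) - 17736 = 2299722401539/75089300 - 17736 = 967938576739/75089300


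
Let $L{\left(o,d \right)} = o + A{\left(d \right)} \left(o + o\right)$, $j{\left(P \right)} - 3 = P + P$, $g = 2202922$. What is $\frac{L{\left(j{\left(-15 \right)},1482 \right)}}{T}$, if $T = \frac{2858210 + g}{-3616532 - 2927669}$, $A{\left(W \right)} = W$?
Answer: $\frac{58210667895}{562348} \approx 1.0351 \cdot 10^{5}$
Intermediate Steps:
$j{\left(P \right)} = 3 + 2 P$ ($j{\left(P \right)} = 3 + \left(P + P\right) = 3 + 2 P$)
$L{\left(o,d \right)} = o + 2 d o$ ($L{\left(o,d \right)} = o + d \left(o + o\right) = o + d 2 o = o + 2 d o$)
$T = - \frac{5061132}{6544201}$ ($T = \frac{2858210 + 2202922}{-3616532 - 2927669} = \frac{5061132}{-6544201} = 5061132 \left(- \frac{1}{6544201}\right) = - \frac{5061132}{6544201} \approx -0.77338$)
$\frac{L{\left(j{\left(-15 \right)},1482 \right)}}{T} = \frac{\left(3 + 2 \left(-15\right)\right) \left(1 + 2 \cdot 1482\right)}{- \frac{5061132}{6544201}} = \left(3 - 30\right) \left(1 + 2964\right) \left(- \frac{6544201}{5061132}\right) = \left(-27\right) 2965 \left(- \frac{6544201}{5061132}\right) = \left(-80055\right) \left(- \frac{6544201}{5061132}\right) = \frac{58210667895}{562348}$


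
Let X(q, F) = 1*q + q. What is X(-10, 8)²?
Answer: 400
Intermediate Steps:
X(q, F) = 2*q (X(q, F) = q + q = 2*q)
X(-10, 8)² = (2*(-10))² = (-20)² = 400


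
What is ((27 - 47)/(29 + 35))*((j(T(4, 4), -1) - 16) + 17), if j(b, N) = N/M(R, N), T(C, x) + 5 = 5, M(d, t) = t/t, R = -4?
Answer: 0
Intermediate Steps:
M(d, t) = 1
T(C, x) = 0 (T(C, x) = -5 + 5 = 0)
j(b, N) = N (j(b, N) = N/1 = N*1 = N)
((27 - 47)/(29 + 35))*((j(T(4, 4), -1) - 16) + 17) = ((27 - 47)/(29 + 35))*((-1 - 16) + 17) = (-20/64)*(-17 + 17) = -20*1/64*0 = -5/16*0 = 0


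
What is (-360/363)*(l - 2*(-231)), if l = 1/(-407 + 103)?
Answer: -2106705/4598 ≈ -458.18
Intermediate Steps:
l = -1/304 (l = 1/(-304) = -1/304 ≈ -0.0032895)
(-360/363)*(l - 2*(-231)) = (-360/363)*(-1/304 - 2*(-231)) = (-360*1/363)*(-1/304 + 462) = -120/121*140447/304 = -2106705/4598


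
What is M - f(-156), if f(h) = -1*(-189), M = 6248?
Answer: 6059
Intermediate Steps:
f(h) = 189
M - f(-156) = 6248 - 1*189 = 6248 - 189 = 6059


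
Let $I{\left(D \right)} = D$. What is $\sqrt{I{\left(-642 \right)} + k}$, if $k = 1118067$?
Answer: $5 \sqrt{44697} \approx 1057.1$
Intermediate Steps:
$\sqrt{I{\left(-642 \right)} + k} = \sqrt{-642 + 1118067} = \sqrt{1117425} = 5 \sqrt{44697}$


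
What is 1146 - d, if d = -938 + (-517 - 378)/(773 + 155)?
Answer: 1934847/928 ≈ 2085.0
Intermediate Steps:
d = -871359/928 (d = -938 - 895/928 = -871359/928 ≈ -938.96)
1146 - d = 1146 - 1*(-871359/928) = 1146 + 871359/928 = 1934847/928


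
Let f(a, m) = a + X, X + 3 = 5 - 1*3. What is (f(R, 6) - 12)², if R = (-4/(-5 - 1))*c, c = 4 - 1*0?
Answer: 961/9 ≈ 106.78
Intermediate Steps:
c = 4 (c = 4 + 0 = 4)
R = 8/3 (R = -4/(-5 - 1)*4 = -4/(-6)*4 = -4*(-⅙)*4 = (⅔)*4 = 8/3 ≈ 2.6667)
X = -1 (X = -3 + (5 - 1*3) = -3 + (5 - 3) = -3 + 2 = -1)
f(a, m) = -1 + a (f(a, m) = a - 1 = -1 + a)
(f(R, 6) - 12)² = ((-1 + 8/3) - 12)² = (5/3 - 12)² = (-31/3)² = 961/9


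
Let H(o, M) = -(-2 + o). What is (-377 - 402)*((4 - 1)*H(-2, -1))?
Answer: -9348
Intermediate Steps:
H(o, M) = 2 - o
(-377 - 402)*((4 - 1)*H(-2, -1)) = (-377 - 402)*((4 - 1)*(2 - 1*(-2))) = -2337*(2 + 2) = -2337*4 = -779*12 = -9348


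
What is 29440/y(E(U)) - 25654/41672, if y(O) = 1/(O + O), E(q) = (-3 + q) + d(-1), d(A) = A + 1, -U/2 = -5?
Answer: 8587752933/20836 ≈ 4.1216e+5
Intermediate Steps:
U = 10 (U = -2*(-5) = 10)
d(A) = 1 + A
E(q) = -3 + q (E(q) = (-3 + q) + (1 - 1) = (-3 + q) + 0 = -3 + q)
y(O) = 1/(2*O)
29440/y(E(U)) - 25654/41672 = 29440/((1/(2*(-3 + 10)))) - 25654/41672 = 29440/(((½)/7)) - 25654*1/41672 = 29440/(((½)*(⅐))) - 12827/20836 = 29440/(1/14) - 12827/20836 = 29440*14 - 12827/20836 = 412160 - 12827/20836 = 8587752933/20836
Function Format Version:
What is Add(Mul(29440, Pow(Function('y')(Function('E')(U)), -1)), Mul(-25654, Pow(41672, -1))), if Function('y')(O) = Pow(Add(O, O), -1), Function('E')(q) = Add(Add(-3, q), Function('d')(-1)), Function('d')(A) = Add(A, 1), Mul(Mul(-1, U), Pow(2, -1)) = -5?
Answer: Rational(8587752933, 20836) ≈ 4.1216e+5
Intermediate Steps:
U = 10 (U = Mul(-2, -5) = 10)
Function('d')(A) = Add(1, A)
Function('E')(q) = Add(-3, q) (Function('E')(q) = Add(Add(-3, q), Add(1, -1)) = Add(Add(-3, q), 0) = Add(-3, q))
Function('y')(O) = Mul(Rational(1, 2), Pow(O, -1)) (Function('y')(O) = Pow(Mul(2, O), -1) = Mul(Rational(1, 2), Pow(O, -1)))
Add(Mul(29440, Pow(Function('y')(Function('E')(U)), -1)), Mul(-25654, Pow(41672, -1))) = Add(Mul(29440, Pow(Mul(Rational(1, 2), Pow(Add(-3, 10), -1)), -1)), Mul(-25654, Pow(41672, -1))) = Add(Mul(29440, Pow(Mul(Rational(1, 2), Pow(7, -1)), -1)), Mul(-25654, Rational(1, 41672))) = Add(Mul(29440, Pow(Mul(Rational(1, 2), Rational(1, 7)), -1)), Rational(-12827, 20836)) = Add(Mul(29440, Pow(Rational(1, 14), -1)), Rational(-12827, 20836)) = Add(Mul(29440, 14), Rational(-12827, 20836)) = Add(412160, Rational(-12827, 20836)) = Rational(8587752933, 20836)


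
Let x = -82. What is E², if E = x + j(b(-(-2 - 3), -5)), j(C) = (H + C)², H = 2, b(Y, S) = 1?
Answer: 5329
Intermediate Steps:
j(C) = (2 + C)²
E = -73 (E = -82 + (2 + 1)² = -82 + 3² = -82 + 9 = -73)
E² = (-73)² = 5329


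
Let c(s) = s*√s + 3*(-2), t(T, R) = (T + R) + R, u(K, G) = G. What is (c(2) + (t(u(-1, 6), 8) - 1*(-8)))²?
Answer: 584 + 96*√2 ≈ 719.76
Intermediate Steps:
t(T, R) = T + 2*R (t(T, R) = (R + T) + R = T + 2*R)
c(s) = -6 + s^(3/2) (c(s) = s^(3/2) - 6 = -6 + s^(3/2))
(c(2) + (t(u(-1, 6), 8) - 1*(-8)))² = ((-6 + 2^(3/2)) + ((6 + 2*8) - 1*(-8)))² = ((-6 + 2*√2) + ((6 + 16) + 8))² = ((-6 + 2*√2) + (22 + 8))² = ((-6 + 2*√2) + 30)² = (24 + 2*√2)²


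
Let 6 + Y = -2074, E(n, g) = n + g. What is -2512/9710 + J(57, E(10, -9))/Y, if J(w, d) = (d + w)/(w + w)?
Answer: -29810431/115121760 ≈ -0.25895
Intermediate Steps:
E(n, g) = g + n
Y = -2080 (Y = -6 - 2074 = -2080)
J(w, d) = (d + w)/(2*w) (J(w, d) = (d + w)/((2*w)) = (d + w)*(1/(2*w)) = (d + w)/(2*w))
-2512/9710 + J(57, E(10, -9))/Y = -2512/9710 + ((1/2)*((-9 + 10) + 57)/57)/(-2080) = -2512*1/9710 + ((1/2)*(1/57)*(1 + 57))*(-1/2080) = -1256/4855 + ((1/2)*(1/57)*58)*(-1/2080) = -1256/4855 + (29/57)*(-1/2080) = -1256/4855 - 29/118560 = -29810431/115121760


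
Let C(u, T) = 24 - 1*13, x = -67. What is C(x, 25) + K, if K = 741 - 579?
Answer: 173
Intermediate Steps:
K = 162
C(u, T) = 11 (C(u, T) = 24 - 13 = 11)
C(x, 25) + K = 11 + 162 = 173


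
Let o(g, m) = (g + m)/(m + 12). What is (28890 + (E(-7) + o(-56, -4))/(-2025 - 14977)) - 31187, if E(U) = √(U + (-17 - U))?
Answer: -78107173/34004 - I*√17/17002 ≈ -2297.0 - 0.00024251*I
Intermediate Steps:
o(g, m) = (g + m)/(12 + m)
E(U) = I*√17 (E(U) = √(-17) = I*√17)
(28890 + (E(-7) + o(-56, -4))/(-2025 - 14977)) - 31187 = (28890 + (I*√17 + (-56 - 4)/(12 - 4))/(-2025 - 14977)) - 31187 = (28890 + (I*√17 - 60/8)/(-17002)) - 31187 = (28890 + (I*√17 + (⅛)*(-60))*(-1/17002)) - 31187 = (28890 + (I*√17 - 15/2)*(-1/17002)) - 31187 = (28890 + (-15/2 + I*√17)*(-1/17002)) - 31187 = (28890 + (15/34004 - I*√17/17002)) - 31187 = (982375575/34004 - I*√17/17002) - 31187 = -78107173/34004 - I*√17/17002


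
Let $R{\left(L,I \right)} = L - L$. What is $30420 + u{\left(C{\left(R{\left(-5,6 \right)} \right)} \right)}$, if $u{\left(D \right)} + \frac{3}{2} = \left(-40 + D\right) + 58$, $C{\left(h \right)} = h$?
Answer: $\frac{60873}{2} \approx 30437.0$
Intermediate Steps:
$R{\left(L,I \right)} = 0$
$u{\left(D \right)} = \frac{33}{2} + D$ ($u{\left(D \right)} = - \frac{3}{2} + \left(\left(-40 + D\right) + 58\right) = - \frac{3}{2} + \left(18 + D\right) = \frac{33}{2} + D$)
$30420 + u{\left(C{\left(R{\left(-5,6 \right)} \right)} \right)} = 30420 + \left(\frac{33}{2} + 0\right) = 30420 + \frac{33}{2} = \frac{60873}{2}$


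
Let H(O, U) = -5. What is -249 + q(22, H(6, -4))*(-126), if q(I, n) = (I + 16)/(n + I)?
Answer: -9021/17 ≈ -530.65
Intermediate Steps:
q(I, n) = (16 + I)/(I + n)
-249 + q(22, H(6, -4))*(-126) = -249 + ((16 + 22)/(22 - 5))*(-126) = -249 + (38/17)*(-126) = -249 - 4788/17 = -9021/17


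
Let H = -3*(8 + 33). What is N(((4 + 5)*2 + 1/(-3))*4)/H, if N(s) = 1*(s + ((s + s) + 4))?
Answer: -72/41 ≈ -1.7561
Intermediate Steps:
H = -123 (H = -3*41 = -123)
N(s) = 4 + 3*s (N(s) = 1*(s + (2*s + 4)) = 1*(s + (4 + 2*s)) = 1*(4 + 3*s) = 4 + 3*s)
N(((4 + 5)*2 + 1/(-3))*4)/H = (4 + 3*(((4 + 5)*2 + 1/(-3))*4))/(-123) = (4 + 3*((9*2 - ⅓)*4))*(-1/123) = (4 + 3*((18 - ⅓)*4))*(-1/123) = (4 + 3*((53/3)*4))*(-1/123) = (4 + 3*(212/3))*(-1/123) = (4 + 212)*(-1/123) = 216*(-1/123) = -72/41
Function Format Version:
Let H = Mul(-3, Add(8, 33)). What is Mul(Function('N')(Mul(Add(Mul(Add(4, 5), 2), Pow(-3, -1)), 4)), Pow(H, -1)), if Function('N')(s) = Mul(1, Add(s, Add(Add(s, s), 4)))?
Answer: Rational(-72, 41) ≈ -1.7561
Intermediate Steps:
H = -123 (H = Mul(-3, 41) = -123)
Function('N')(s) = Add(4, Mul(3, s)) (Function('N')(s) = Mul(1, Add(s, Add(Mul(2, s), 4))) = Mul(1, Add(s, Add(4, Mul(2, s)))) = Mul(1, Add(4, Mul(3, s))) = Add(4, Mul(3, s)))
Mul(Function('N')(Mul(Add(Mul(Add(4, 5), 2), Pow(-3, -1)), 4)), Pow(H, -1)) = Mul(Add(4, Mul(3, Mul(Add(Mul(Add(4, 5), 2), Pow(-3, -1)), 4))), Pow(-123, -1)) = Mul(Add(4, Mul(3, Mul(Add(Mul(9, 2), Rational(-1, 3)), 4))), Rational(-1, 123)) = Mul(Add(4, Mul(3, Mul(Add(18, Rational(-1, 3)), 4))), Rational(-1, 123)) = Mul(Add(4, Mul(3, Mul(Rational(53, 3), 4))), Rational(-1, 123)) = Mul(Add(4, Mul(3, Rational(212, 3))), Rational(-1, 123)) = Mul(Add(4, 212), Rational(-1, 123)) = Mul(216, Rational(-1, 123)) = Rational(-72, 41)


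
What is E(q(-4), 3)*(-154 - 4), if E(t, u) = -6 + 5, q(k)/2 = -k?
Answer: 158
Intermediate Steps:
q(k) = -2*k (q(k) = 2*(-k) = -2*k)
E(t, u) = -1
E(q(-4), 3)*(-154 - 4) = -(-154 - 4) = -1*(-158) = 158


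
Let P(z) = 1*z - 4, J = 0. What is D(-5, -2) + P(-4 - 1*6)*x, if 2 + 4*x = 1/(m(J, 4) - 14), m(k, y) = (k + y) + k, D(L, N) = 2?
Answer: 187/20 ≈ 9.3500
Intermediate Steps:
m(k, y) = y + 2*k
P(z) = -4 + z (P(z) = z - 4 = -4 + z)
x = -21/40 (x = -½ + 1/(4*((4 + 2*0) - 14)) = -½ + 1/(4*((4 + 0) - 14)) = -½ + 1/(4*(4 - 14)) = -½ + (¼)/(-10) = -½ + (¼)*(-⅒) = -½ - 1/40 = -21/40 ≈ -0.52500)
D(-5, -2) + P(-4 - 1*6)*x = 2 + (-4 + (-4 - 1*6))*(-21/40) = 2 + (-4 + (-4 - 6))*(-21/40) = 2 + (-4 - 10)*(-21/40) = 2 - 14*(-21/40) = 2 + 147/20 = 187/20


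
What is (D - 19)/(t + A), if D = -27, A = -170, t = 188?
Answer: -23/9 ≈ -2.5556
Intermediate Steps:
(D - 19)/(t + A) = (-27 - 19)/(188 - 170) = -46/18 = -46*1/18 = -23/9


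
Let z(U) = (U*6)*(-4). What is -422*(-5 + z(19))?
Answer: 194542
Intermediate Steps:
z(U) = -24*U (z(U) = (6*U)*(-4) = -24*U)
-422*(-5 + z(19)) = -422*(-5 - 24*19) = -422*(-5 - 456) = -422*(-461) = 194542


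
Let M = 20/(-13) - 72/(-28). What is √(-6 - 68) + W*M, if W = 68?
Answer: 6392/91 + I*√74 ≈ 70.242 + 8.6023*I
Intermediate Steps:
M = 94/91 (M = 20*(-1/13) - 72*(-1/28) = -20/13 + 18/7 = 94/91 ≈ 1.0330)
√(-6 - 68) + W*M = √(-6 - 68) + 68*(94/91) = √(-74) + 6392/91 = I*√74 + 6392/91 = 6392/91 + I*√74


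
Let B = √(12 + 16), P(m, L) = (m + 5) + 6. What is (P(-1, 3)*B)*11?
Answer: 220*√7 ≈ 582.07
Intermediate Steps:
P(m, L) = 11 + m (P(m, L) = (5 + m) + 6 = 11 + m)
B = 2*√7 (B = √28 = 2*√7 ≈ 5.2915)
(P(-1, 3)*B)*11 = ((11 - 1)*(2*√7))*11 = (10*(2*√7))*11 = (20*√7)*11 = 220*√7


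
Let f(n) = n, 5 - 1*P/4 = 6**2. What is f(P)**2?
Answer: 15376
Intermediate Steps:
P = -124 (P = 20 - 4*6**2 = 20 - 4*36 = 20 - 144 = -124)
f(P)**2 = (-124)**2 = 15376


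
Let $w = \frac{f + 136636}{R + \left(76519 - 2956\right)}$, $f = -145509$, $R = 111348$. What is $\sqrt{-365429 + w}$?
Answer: $\frac{2 i \sqrt{3123694620827103}}{184911} \approx 604.51 i$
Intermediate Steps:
$w = - \frac{8873}{184911}$ ($w = \frac{-145509 + 136636}{111348 + \left(76519 - 2956\right)} = - \frac{8873}{111348 + 73563} = - \frac{8873}{184911} \approx -0.047985$)
$\sqrt{-365429 + w} = \sqrt{-365429 - \frac{8873}{184911}} = \sqrt{- \frac{67571850692}{184911}} = \frac{2 i \sqrt{3123694620827103}}{184911}$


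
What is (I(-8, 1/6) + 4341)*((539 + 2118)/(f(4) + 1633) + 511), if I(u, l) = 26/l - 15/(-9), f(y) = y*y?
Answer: 11408114816/4947 ≈ 2.3061e+6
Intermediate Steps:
f(y) = y²
I(u, l) = 5/3 + 26/l (I(u, l) = 26/l - 15*(-⅑) = 26/l + 5/3 = 5/3 + 26/l)
(I(-8, 1/6) + 4341)*((539 + 2118)/(f(4) + 1633) + 511) = ((5/3 + 26/(1/6)) + 4341)*((539 + 2118)/(4² + 1633) + 511) = ((5/3 + 26/(⅙)) + 4341)*(2657/(16 + 1633) + 511) = ((5/3 + 26*6) + 4341)*(2657/1649 + 511) = ((5/3 + 156) + 4341)*(2657*(1/1649) + 511) = (473/3 + 4341)*(2657/1649 + 511) = (13496/3)*(845296/1649) = 11408114816/4947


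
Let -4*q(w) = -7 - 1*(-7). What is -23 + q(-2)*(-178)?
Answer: -23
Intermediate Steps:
q(w) = 0 (q(w) = -(-7 - 1*(-7))/4 = -(-7 + 7)/4 = -¼*0 = 0)
-23 + q(-2)*(-178) = -23 + 0*(-178) = -23 + 0 = -23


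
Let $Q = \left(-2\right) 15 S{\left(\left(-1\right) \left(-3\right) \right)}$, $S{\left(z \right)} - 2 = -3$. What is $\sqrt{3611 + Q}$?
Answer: $\sqrt{3641} \approx 60.341$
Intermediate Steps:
$S{\left(z \right)} = -1$ ($S{\left(z \right)} = 2 - 3 = -1$)
$Q = 30$ ($Q = \left(-2\right) 15 \left(-1\right) = \left(-30\right) \left(-1\right) = 30$)
$\sqrt{3611 + Q} = \sqrt{3611 + 30} = \sqrt{3641}$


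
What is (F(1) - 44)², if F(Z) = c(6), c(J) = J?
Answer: 1444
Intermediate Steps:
F(Z) = 6
(F(1) - 44)² = (6 - 44)² = (-38)² = 1444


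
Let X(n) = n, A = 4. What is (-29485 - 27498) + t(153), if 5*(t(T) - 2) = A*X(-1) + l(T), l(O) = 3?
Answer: -284906/5 ≈ -56981.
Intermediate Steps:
t(T) = 9/5 (t(T) = 2 + (4*(-1) + 3)/5 = 2 + (-4 + 3)/5 = 2 + (⅕)*(-1) = 2 - ⅕ = 9/5)
(-29485 - 27498) + t(153) = (-29485 - 27498) + 9/5 = -56983 + 9/5 = -284906/5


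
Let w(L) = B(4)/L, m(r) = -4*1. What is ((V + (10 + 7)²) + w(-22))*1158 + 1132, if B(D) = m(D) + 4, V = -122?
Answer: 194518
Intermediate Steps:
m(r) = -4
B(D) = 0 (B(D) = -4 + 4 = 0)
w(L) = 0 (w(L) = 0/L = 0)
((V + (10 + 7)²) + w(-22))*1158 + 1132 = ((-122 + (10 + 7)²) + 0)*1158 + 1132 = ((-122 + 17²) + 0)*1158 + 1132 = ((-122 + 289) + 0)*1158 + 1132 = (167 + 0)*1158 + 1132 = 167*1158 + 1132 = 193386 + 1132 = 194518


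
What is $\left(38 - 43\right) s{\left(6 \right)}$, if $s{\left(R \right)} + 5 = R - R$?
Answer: $25$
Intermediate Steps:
$s{\left(R \right)} = -5$ ($s{\left(R \right)} = -5 + \left(R - R\right) = -5 + 0 = -5$)
$\left(38 - 43\right) s{\left(6 \right)} = \left(38 - 43\right) \left(-5\right) = \left(-5\right) \left(-5\right) = 25$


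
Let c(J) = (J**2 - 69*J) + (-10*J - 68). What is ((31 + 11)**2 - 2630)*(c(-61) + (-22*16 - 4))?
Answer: -7028456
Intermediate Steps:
c(J) = -68 + J**2 - 79*J (c(J) = (J**2 - 69*J) + (-68 - 10*J) = -68 + J**2 - 79*J)
((31 + 11)**2 - 2630)*(c(-61) + (-22*16 - 4)) = ((31 + 11)**2 - 2630)*((-68 + (-61)**2 - 79*(-61)) + (-22*16 - 4)) = (42**2 - 2630)*((-68 + 3721 + 4819) + (-352 - 4)) = (1764 - 2630)*(8472 - 356) = -866*8116 = -7028456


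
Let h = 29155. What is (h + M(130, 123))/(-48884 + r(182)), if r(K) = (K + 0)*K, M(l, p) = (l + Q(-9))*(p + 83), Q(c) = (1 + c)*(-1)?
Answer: -57583/15760 ≈ -3.6537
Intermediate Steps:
Q(c) = -1 - c
M(l, p) = (8 + l)*(83 + p) (M(l, p) = (l + (-1 - 1*(-9)))*(p + 83) = (l + (-1 + 9))*(83 + p) = (l + 8)*(83 + p) = (8 + l)*(83 + p))
r(K) = K² (r(K) = K*K = K²)
(h + M(130, 123))/(-48884 + r(182)) = (29155 + (664 + 8*123 + 83*130 + 130*123))/(-48884 + 182²) = (29155 + (664 + 984 + 10790 + 15990))/(-48884 + 33124) = (29155 + 28428)/(-15760) = 57583*(-1/15760) = -57583/15760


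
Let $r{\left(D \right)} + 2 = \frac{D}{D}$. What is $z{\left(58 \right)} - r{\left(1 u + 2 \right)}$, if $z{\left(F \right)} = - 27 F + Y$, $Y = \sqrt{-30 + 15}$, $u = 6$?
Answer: $-1565 + i \sqrt{15} \approx -1565.0 + 3.873 i$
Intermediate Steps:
$r{\left(D \right)} = -1$ ($r{\left(D \right)} = -2 + \frac{D}{D} = -2 + 1 = -1$)
$Y = i \sqrt{15}$ ($Y = \sqrt{-15} = i \sqrt{15} \approx 3.873 i$)
$z{\left(F \right)} = - 27 F + i \sqrt{15}$
$z{\left(58 \right)} - r{\left(1 u + 2 \right)} = \left(\left(-27\right) 58 + i \sqrt{15}\right) - -1 = \left(-1566 + i \sqrt{15}\right) + 1 = -1565 + i \sqrt{15}$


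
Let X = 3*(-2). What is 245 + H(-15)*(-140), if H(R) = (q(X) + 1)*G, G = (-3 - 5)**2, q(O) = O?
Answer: 45045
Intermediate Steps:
X = -6
G = 64 (G = (-8)**2 = 64)
H(R) = -320 (H(R) = (-6 + 1)*64 = -5*64 = -320)
245 + H(-15)*(-140) = 245 - 320*(-140) = 245 + 44800 = 45045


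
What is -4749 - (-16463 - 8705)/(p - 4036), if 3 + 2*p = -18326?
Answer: -125428685/26401 ≈ -4750.9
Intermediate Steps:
p = -18329/2 (p = -3/2 + (1/2)*(-18326) = -3/2 - 9163 = -18329/2 ≈ -9164.5)
-4749 - (-16463 - 8705)/(p - 4036) = -4749 - (-16463 - 8705)/(-18329/2 - 4036) = -4749 - (-25168)/(-26401/2) = -4749 - (-25168)*(-2)/26401 = -4749 - 1*50336/26401 = -4749 - 50336/26401 = -125428685/26401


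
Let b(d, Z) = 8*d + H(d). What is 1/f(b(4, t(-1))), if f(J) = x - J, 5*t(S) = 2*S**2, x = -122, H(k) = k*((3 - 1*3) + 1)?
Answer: -1/158 ≈ -0.0063291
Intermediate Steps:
H(k) = k (H(k) = k*((3 - 3) + 1) = k*(0 + 1) = k*1 = k)
t(S) = 2*S**2/5 (t(S) = (2*S**2)/5 = 2*S**2/5)
b(d, Z) = 9*d (b(d, Z) = 8*d + d = 9*d)
f(J) = -122 - J
1/f(b(4, t(-1))) = 1/(-122 - 9*4) = 1/(-122 - 1*36) = 1/(-122 - 36) = 1/(-158) = -1/158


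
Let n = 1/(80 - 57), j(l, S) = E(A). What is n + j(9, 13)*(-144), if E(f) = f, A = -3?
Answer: 9937/23 ≈ 432.04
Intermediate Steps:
j(l, S) = -3
n = 1/23 ≈ 0.043478
n + j(9, 13)*(-144) = 1/23 - 3*(-144) = 1/23 + 432 = 9937/23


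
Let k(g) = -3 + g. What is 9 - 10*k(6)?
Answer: -21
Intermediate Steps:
9 - 10*k(6) = 9 - 10*(-3 + 6) = 9 - 10*3 = 9 - 30 = -21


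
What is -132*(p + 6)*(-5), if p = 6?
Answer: 7920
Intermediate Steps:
-132*(p + 6)*(-5) = -132*(6 + 6)*(-5) = -1584*(-5) = -132*(-60) = 7920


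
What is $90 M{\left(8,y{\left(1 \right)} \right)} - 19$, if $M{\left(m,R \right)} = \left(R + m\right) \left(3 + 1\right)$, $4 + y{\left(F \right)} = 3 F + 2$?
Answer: $3221$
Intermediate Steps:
$y{\left(F \right)} = -2 + 3 F$ ($y{\left(F \right)} = -4 + \left(3 F + 2\right) = -4 + \left(2 + 3 F\right) = -2 + 3 F$)
$M{\left(m,R \right)} = 4 R + 4 m$ ($M{\left(m,R \right)} = \left(R + m\right) 4 = 4 R + 4 m$)
$90 M{\left(8,y{\left(1 \right)} \right)} - 19 = 90 \left(4 \left(-2 + 3 \cdot 1\right) + 4 \cdot 8\right) - 19 = 90 \left(4 \left(-2 + 3\right) + 32\right) - 19 = 90 \left(4 \cdot 1 + 32\right) - 19 = 90 \left(4 + 32\right) - 19 = 90 \cdot 36 - 19 = 3240 - 19 = 3221$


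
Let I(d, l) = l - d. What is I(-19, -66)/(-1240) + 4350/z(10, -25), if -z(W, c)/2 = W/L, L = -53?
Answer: 14294147/1240 ≈ 11528.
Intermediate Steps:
z(W, c) = 2*W/53 (z(W, c) = -2*W/(-53) = -2*W*(-1)/53 = -(-2)*W/53 = 2*W/53)
I(-19, -66)/(-1240) + 4350/z(10, -25) = (-66 - 1*(-19))/(-1240) + 4350/(((2/53)*10)) = (-66 + 19)*(-1/1240) + 4350/(20/53) = -47*(-1/1240) + 4350*(53/20) = 47/1240 + 23055/2 = 14294147/1240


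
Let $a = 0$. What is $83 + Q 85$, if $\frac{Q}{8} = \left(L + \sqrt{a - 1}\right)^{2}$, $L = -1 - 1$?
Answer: $2123 - 2720 i \approx 2123.0 - 2720.0 i$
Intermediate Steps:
$L = -2$ ($L = -1 - 1 = -2$)
$Q = 8 \left(-2 + i\right)^{2}$ ($Q = 8 \left(-2 + \sqrt{0 - 1}\right)^{2} = 8 \left(-2 + \sqrt{-1}\right)^{2} = 8 \left(-2 + i\right)^{2} \approx 24.0 - 32.0 i$)
$83 + Q 85 = 83 + \left(24 - 32 i\right) 85 = 83 + \left(2040 - 2720 i\right) = 2123 - 2720 i$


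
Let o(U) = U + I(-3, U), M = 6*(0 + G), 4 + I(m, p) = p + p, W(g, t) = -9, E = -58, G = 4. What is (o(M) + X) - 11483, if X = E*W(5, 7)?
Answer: -10893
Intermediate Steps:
X = 522 (X = -58*(-9) = 522)
I(m, p) = -4 + 2*p (I(m, p) = -4 + (p + p) = -4 + 2*p)
M = 24 (M = 6*(0 + 4) = 6*4 = 24)
o(U) = -4 + 3*U (o(U) = U + (-4 + 2*U) = -4 + 3*U)
(o(M) + X) - 11483 = ((-4 + 3*24) + 522) - 11483 = ((-4 + 72) + 522) - 11483 = (68 + 522) - 11483 = 590 - 11483 = -10893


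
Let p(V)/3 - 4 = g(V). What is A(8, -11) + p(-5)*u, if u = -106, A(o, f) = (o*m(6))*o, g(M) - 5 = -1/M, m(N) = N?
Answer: -12708/5 ≈ -2541.6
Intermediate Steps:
g(M) = 5 - 1/M
A(o, f) = 6*o**2 (A(o, f) = (o*6)*o = (6*o)*o = 6*o**2)
p(V) = 27 - 3/V (p(V) = 12 + 3*(5 - 1/V) = 12 + (15 - 3/V) = 27 - 3/V)
A(8, -11) + p(-5)*u = 6*8**2 + (27 - 3/(-5))*(-106) = 6*64 + (27 - 3*(-1/5))*(-106) = 384 + (27 + 3/5)*(-106) = 384 + (138/5)*(-106) = 384 - 14628/5 = -12708/5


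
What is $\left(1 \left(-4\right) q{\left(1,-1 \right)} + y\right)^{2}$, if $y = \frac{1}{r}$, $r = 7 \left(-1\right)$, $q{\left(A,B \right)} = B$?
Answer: $\frac{729}{49} \approx 14.878$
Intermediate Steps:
$r = -7$
$y = - \frac{1}{7}$ ($y = \frac{1}{-7} = - \frac{1}{7} \approx -0.14286$)
$\left(1 \left(-4\right) q{\left(1,-1 \right)} + y\right)^{2} = \left(1 \left(-4\right) \left(-1\right) - \frac{1}{7}\right)^{2} = \left(\left(-4\right) \left(-1\right) - \frac{1}{7}\right)^{2} = \left(4 - \frac{1}{7}\right)^{2} = \left(\frac{27}{7}\right)^{2} = \frac{729}{49}$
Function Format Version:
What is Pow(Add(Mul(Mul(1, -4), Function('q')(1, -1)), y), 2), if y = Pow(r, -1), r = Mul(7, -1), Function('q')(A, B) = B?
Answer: Rational(729, 49) ≈ 14.878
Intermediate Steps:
r = -7
y = Rational(-1, 7) (y = Pow(-7, -1) = Rational(-1, 7) ≈ -0.14286)
Pow(Add(Mul(Mul(1, -4), Function('q')(1, -1)), y), 2) = Pow(Add(Mul(Mul(1, -4), -1), Rational(-1, 7)), 2) = Pow(Add(Mul(-4, -1), Rational(-1, 7)), 2) = Pow(Add(4, Rational(-1, 7)), 2) = Pow(Rational(27, 7), 2) = Rational(729, 49)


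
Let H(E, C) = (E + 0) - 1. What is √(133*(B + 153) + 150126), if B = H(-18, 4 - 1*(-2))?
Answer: 22*√347 ≈ 409.81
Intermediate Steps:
H(E, C) = -1 + E (H(E, C) = E - 1 = -1 + E)
B = -19 (B = -1 - 18 = -19)
√(133*(B + 153) + 150126) = √(133*(-19 + 153) + 150126) = √(133*134 + 150126) = √(17822 + 150126) = √167948 = 22*√347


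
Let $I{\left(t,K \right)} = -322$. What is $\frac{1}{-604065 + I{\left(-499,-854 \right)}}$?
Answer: $- \frac{1}{604387} \approx -1.6546 \cdot 10^{-6}$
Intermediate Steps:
$\frac{1}{-604065 + I{\left(-499,-854 \right)}} = \frac{1}{-604065 - 322} = \frac{1}{-604387} = - \frac{1}{604387}$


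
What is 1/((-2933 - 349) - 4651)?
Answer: -1/7933 ≈ -0.00012606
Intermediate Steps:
1/((-2933 - 349) - 4651) = 1/(-3282 - 4651) = 1/(-7933) = -1/7933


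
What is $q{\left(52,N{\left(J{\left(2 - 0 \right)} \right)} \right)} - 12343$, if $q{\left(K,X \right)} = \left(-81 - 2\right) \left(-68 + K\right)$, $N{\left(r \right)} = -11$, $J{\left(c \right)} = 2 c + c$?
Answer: $-11015$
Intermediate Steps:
$J{\left(c \right)} = 3 c$
$q{\left(K,X \right)} = 5644 - 83 K$ ($q{\left(K,X \right)} = - 83 \left(-68 + K\right) = 5644 - 83 K$)
$q{\left(52,N{\left(J{\left(2 - 0 \right)} \right)} \right)} - 12343 = \left(5644 - 4316\right) - 12343 = 1328 - 12343 = -11015$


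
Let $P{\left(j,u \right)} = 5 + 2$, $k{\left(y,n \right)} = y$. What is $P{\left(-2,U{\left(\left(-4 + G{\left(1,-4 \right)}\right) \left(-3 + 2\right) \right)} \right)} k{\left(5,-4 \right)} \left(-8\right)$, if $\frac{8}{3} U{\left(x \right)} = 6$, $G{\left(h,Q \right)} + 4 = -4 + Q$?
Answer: $-280$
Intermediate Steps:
$G{\left(h,Q \right)} = -8 + Q$ ($G{\left(h,Q \right)} = -4 + \left(-4 + Q\right) = -8 + Q$)
$U{\left(x \right)} = \frac{9}{4}$ ($U{\left(x \right)} = \frac{3}{8} \cdot 6 = \frac{9}{4}$)
$P{\left(j,u \right)} = 7$
$P{\left(-2,U{\left(\left(-4 + G{\left(1,-4 \right)}\right) \left(-3 + 2\right) \right)} \right)} k{\left(5,-4 \right)} \left(-8\right) = 7 \cdot 5 \left(-8\right) = 35 \left(-8\right) = -280$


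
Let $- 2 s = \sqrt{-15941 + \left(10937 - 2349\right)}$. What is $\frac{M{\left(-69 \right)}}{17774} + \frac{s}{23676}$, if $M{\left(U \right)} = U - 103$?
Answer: $- \frac{86}{8887} - \frac{i \sqrt{817}}{15784} \approx -0.0096771 - 0.0018109 i$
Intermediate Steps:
$M{\left(U \right)} = -103 + U$
$s = - \frac{3 i \sqrt{817}}{2}$ ($s = - \frac{\sqrt{-15941 + \left(10937 - 2349\right)}}{2} = - \frac{\sqrt{-15941 + 8588}}{2} = - \frac{\sqrt{-7353}}{2} = - \frac{3 i \sqrt{817}}{2} \approx - 42.875 i$)
$\frac{M{\left(-69 \right)}}{17774} + \frac{s}{23676} = \frac{-103 - 69}{17774} + \frac{\left(- \frac{3}{2}\right) i \sqrt{817}}{23676} = \left(-172\right) \frac{1}{17774} + - \frac{3 i \sqrt{817}}{2} \cdot \frac{1}{23676} = - \frac{86}{8887} - \frac{i \sqrt{817}}{15784}$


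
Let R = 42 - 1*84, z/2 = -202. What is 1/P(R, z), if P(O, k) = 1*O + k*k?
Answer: 1/163174 ≈ 6.1284e-6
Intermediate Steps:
z = -404 (z = 2*(-202) = -404)
R = -42 (R = 42 - 84 = -42)
P(O, k) = O + k²
1/P(R, z) = 1/(-42 + (-404)²) = 1/(-42 + 163216) = 1/163174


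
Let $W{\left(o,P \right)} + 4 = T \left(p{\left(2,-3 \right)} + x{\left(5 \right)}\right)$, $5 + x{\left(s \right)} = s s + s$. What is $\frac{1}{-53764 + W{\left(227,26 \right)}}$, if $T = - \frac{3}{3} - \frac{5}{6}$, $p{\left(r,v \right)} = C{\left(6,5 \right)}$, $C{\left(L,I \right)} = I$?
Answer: $- \frac{1}{53823} \approx -1.8579 \cdot 10^{-5}$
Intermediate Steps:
$p{\left(r,v \right)} = 5$
$x{\left(s \right)} = -5 + s + s^{2}$ ($x{\left(s \right)} = -5 + \left(s s + s\right) = -5 + \left(s^{2} + s\right) = -5 + \left(s + s^{2}\right) = -5 + s + s^{2}$)
$T = - \frac{11}{6}$ ($T = \left(-3\right) \frac{1}{3} - \frac{5}{6} = -1 - \frac{5}{6} = - \frac{11}{6} \approx -1.8333$)
$W{\left(o,P \right)} = -59$ ($W{\left(o,P \right)} = -4 - \frac{11 \left(5 + \left(-5 + 5 + 5^{2}\right)\right)}{6} = -4 - \frac{11 \left(5 + \left(-5 + 5 + 25\right)\right)}{6} = -4 - \frac{11 \left(5 + 25\right)}{6} = -4 - 55 = -59$)
$\frac{1}{-53764 + W{\left(227,26 \right)}} = \frac{1}{-53764 - 59} = \frac{1}{-53823} = - \frac{1}{53823}$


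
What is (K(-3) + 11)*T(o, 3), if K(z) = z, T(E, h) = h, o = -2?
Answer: 24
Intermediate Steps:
(K(-3) + 11)*T(o, 3) = (-3 + 11)*3 = 8*3 = 24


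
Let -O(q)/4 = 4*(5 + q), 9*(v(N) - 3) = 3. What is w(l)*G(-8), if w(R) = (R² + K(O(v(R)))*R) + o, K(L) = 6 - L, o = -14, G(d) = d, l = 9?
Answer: -10568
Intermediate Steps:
v(N) = 10/3 (v(N) = 3 + (⅑)*3 = 3 + ⅓ = 10/3)
O(q) = -80 - 16*q (O(q) = -16*(5 + q) = -4*(20 + 4*q) = -80 - 16*q)
w(R) = -14 + R² + 418*R/3 (w(R) = (R² + (6 - (-80 - 16*10/3))*R) - 14 = (R² + (6 - (-80 - 160/3))*R) - 14 = (R² + (6 - 1*(-400/3))*R) - 14 = (R² + (6 + 400/3)*R) - 14 = (R² + 418*R/3) - 14 = -14 + R² + 418*R/3)
w(l)*G(-8) = (-14 + 9² + (418/3)*9)*(-8) = (-14 + 81 + 1254)*(-8) = 1321*(-8) = -10568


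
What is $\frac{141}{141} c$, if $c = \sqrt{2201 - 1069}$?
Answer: $2 \sqrt{283} \approx 33.645$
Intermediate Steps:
$c = 2 \sqrt{283}$ ($c = \sqrt{1132} = 2 \sqrt{283} \approx 33.645$)
$\frac{141}{141} c = \frac{141}{141} \cdot 2 \sqrt{283} = 141 \cdot \frac{1}{141} \cdot 2 \sqrt{283} = 1 \cdot 2 \sqrt{283} = 2 \sqrt{283}$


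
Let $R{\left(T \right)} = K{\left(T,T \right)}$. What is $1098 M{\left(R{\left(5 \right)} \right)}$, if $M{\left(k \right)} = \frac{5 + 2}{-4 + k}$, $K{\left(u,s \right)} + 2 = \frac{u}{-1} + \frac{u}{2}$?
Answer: $- \frac{15372}{17} \approx -904.24$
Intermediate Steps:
$K{\left(u,s \right)} = -2 - \frac{u}{2}$ ($K{\left(u,s \right)} = -2 + \left(\frac{u}{-1} + \frac{u}{2}\right) = -2 + \left(u \left(-1\right) + u \frac{1}{2}\right) = -2 + \left(- u + \frac{u}{2}\right) = -2 - \frac{u}{2}$)
$R{\left(T \right)} = -2 - \frac{T}{2}$
$M{\left(k \right)} = \frac{7}{-4 + k}$
$1098 M{\left(R{\left(5 \right)} \right)} = 1098 \frac{7}{-4 - \frac{9}{2}} = 1098 \frac{7}{- \frac{17}{2}} = 1098 \cdot 7 \left(- \frac{2}{17}\right) = 1098 \left(- \frac{14}{17}\right) = - \frac{15372}{17}$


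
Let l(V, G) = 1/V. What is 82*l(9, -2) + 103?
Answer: 1009/9 ≈ 112.11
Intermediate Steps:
82*l(9, -2) + 103 = 82/9 + 103 = 1009/9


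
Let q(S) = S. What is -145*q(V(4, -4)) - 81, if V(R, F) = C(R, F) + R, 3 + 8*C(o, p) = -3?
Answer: -2209/4 ≈ -552.25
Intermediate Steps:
C(o, p) = -¾ (C(o, p) = -3/8 + (⅛)*(-3) = -3/8 - 3/8 = -¾)
V(R, F) = -¾ + R
-145*q(V(4, -4)) - 81 = -145*(-¾ + 4) - 81 = -145*13/4 - 81 = -1885/4 - 81 = -2209/4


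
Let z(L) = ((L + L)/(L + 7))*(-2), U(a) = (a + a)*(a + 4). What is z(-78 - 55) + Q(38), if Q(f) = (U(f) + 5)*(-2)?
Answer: -57584/9 ≈ -6398.2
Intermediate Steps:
U(a) = 2*a*(4 + a) (U(a) = (2*a)*(4 + a) = 2*a*(4 + a))
z(L) = -4*L/(7 + L) (z(L) = ((2*L)/(7 + L))*(-2) = (2*L/(7 + L))*(-2) = -4*L/(7 + L))
Q(f) = -10 - 4*f*(4 + f) (Q(f) = (2*f*(4 + f) + 5)*(-2) = (5 + 2*f*(4 + f))*(-2) = -10 - 4*f*(4 + f))
z(-78 - 55) + Q(38) = -4*(-78 - 55)/(7 + (-78 - 55)) + (-10 - 4*38*(4 + 38)) = -4*(-133)/(7 - 133) + (-10 - 4*38*42) = -4*(-133)/(-126) + (-10 - 6384) = -4*(-133)*(-1/126) - 6394 = -38/9 - 6394 = -57584/9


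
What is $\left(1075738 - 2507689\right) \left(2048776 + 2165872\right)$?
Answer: $-6035169418248$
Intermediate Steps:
$\left(1075738 - 2507689\right) \left(2048776 + 2165872\right) = \left(-1431951\right) 4214648 = -6035169418248$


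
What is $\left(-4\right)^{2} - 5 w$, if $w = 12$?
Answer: $-44$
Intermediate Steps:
$\left(-4\right)^{2} - 5 w = \left(-4\right)^{2} - 60 = 16 - 60 = -44$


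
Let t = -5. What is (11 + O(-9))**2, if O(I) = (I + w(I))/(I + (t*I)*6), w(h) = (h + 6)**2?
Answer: 121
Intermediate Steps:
w(h) = (6 + h)**2
O(I) = -(I + (6 + I)**2)/(29*I) (O(I) = (I + (6 + I)**2)/(I - 5*I*6) = (I + (6 + I)**2)/(I - 30*I) = (I + (6 + I)**2)/((-29*I)) = (I + (6 + I)**2)*(-1/(29*I)) = -(I + (6 + I)**2)/(29*I))
(11 + O(-9))**2 = (11 + (1/29)*(-1*(-9) - (6 - 9)**2)/(-9))**2 = (11 + (1/29)*(-1/9)*(9 - 1*(-3)**2))**2 = (11 + (1/29)*(-1/9)*(9 - 1*9))**2 = (11 + (1/29)*(-1/9)*(9 - 9))**2 = (11 + (1/29)*(-1/9)*0)**2 = (11 + 0)**2 = 11**2 = 121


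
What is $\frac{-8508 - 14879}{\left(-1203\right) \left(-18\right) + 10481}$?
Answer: $- \frac{23387}{32135} \approx -0.72777$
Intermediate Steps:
$\frac{-8508 - 14879}{\left(-1203\right) \left(-18\right) + 10481} = - \frac{23387}{21654 + 10481} = - \frac{23387}{32135}$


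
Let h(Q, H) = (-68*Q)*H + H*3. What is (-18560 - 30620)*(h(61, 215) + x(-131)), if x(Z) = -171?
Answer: 43836396280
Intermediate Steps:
h(Q, H) = 3*H - 68*H*Q (h(Q, H) = -68*H*Q + 3*H = 3*H - 68*H*Q)
(-18560 - 30620)*(h(61, 215) + x(-131)) = (-18560 - 30620)*(215*(3 - 68*61) - 171) = -49180*(215*(3 - 4148) - 171) = -49180*(215*(-4145) - 171) = -49180*(-891175 - 171) = -49180*(-891346) = 43836396280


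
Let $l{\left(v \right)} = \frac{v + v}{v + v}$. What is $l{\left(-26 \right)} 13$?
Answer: $13$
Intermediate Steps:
$l{\left(v \right)} = 1$ ($l{\left(v \right)} = \frac{2 v}{2 v} = 2 v \frac{1}{2 v} = 1$)
$l{\left(-26 \right)} 13 = 1 \cdot 13 = 13$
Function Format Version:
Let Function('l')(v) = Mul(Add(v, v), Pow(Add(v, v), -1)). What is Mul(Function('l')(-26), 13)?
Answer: 13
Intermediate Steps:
Function('l')(v) = 1 (Function('l')(v) = Mul(Mul(2, v), Pow(Mul(2, v), -1)) = Mul(Mul(2, v), Mul(Rational(1, 2), Pow(v, -1))) = 1)
Mul(Function('l')(-26), 13) = Mul(1, 13) = 13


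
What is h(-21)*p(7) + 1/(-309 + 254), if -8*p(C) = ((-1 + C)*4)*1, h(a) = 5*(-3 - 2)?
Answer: 4124/55 ≈ 74.982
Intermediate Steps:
h(a) = -25 (h(a) = 5*(-5) = -25)
p(C) = 1/2 - C/2 (p(C) = -(-1 + C)*4/8 = -(-4 + 4*C)/8 = 1/2 - C/2)
h(-21)*p(7) + 1/(-309 + 254) = -25*(1/2 - 1/2*7) + 1/(-309 + 254) = -25*(1/2 - 7/2) + 1/(-55) = -25*(-3) - 1/55 = 75 - 1/55 = 4124/55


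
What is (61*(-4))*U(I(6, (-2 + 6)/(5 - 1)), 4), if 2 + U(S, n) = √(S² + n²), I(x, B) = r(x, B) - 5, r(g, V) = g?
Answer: 488 - 244*√17 ≈ -518.04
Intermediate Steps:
I(x, B) = -5 + x (I(x, B) = x - 5 = -5 + x)
U(S, n) = -2 + √(S² + n²)
(61*(-4))*U(I(6, (-2 + 6)/(5 - 1)), 4) = (61*(-4))*(-2 + √((-5 + 6)² + 4²)) = -244*(-2 + √(1² + 16)) = -244*(-2 + √(1 + 16)) = -244*(-2 + √17) = 488 - 244*√17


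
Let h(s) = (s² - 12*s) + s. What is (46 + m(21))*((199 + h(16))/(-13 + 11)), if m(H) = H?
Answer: -18693/2 ≈ -9346.5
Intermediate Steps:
h(s) = s² - 11*s
(46 + m(21))*((199 + h(16))/(-13 + 11)) = (46 + 21)*((199 + 16*(-11 + 16))/(-13 + 11)) = 67*((199 + 16*5)/(-2)) = 67*((199 + 80)*(-½)) = 67*(279*(-½)) = 67*(-279/2) = -18693/2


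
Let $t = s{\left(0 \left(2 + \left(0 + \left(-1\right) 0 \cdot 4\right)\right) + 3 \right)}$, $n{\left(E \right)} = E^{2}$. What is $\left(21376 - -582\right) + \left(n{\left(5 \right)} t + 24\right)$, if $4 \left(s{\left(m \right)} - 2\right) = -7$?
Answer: $\frac{87953}{4} \approx 21988.0$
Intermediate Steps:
$s{\left(m \right)} = \frac{1}{4}$ ($s{\left(m \right)} = 2 + \frac{1}{4} \left(-7\right) = 2 - \frac{7}{4} = \frac{1}{4}$)
$t = \frac{1}{4} \approx 0.25$
$\left(21376 - -582\right) + \left(n{\left(5 \right)} t + 24\right) = \left(21376 - -582\right) + \left(5^{2} \cdot \frac{1}{4} + 24\right) = \left(21376 + 582\right) + \left(25 \cdot \frac{1}{4} + 24\right) = 21958 + \left(\frac{25}{4} + 24\right) = 21958 + \frac{121}{4} = \frac{87953}{4}$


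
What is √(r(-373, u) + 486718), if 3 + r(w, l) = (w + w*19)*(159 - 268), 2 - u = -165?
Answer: √1299855 ≈ 1140.1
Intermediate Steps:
u = 167 (u = 2 - 1*(-165) = 2 + 165 = 167)
r(w, l) = -3 - 2180*w (r(w, l) = -3 + (w + w*19)*(159 - 268) = -3 + (w + 19*w)*(-109) = -3 + (20*w)*(-109) = -3 - 2180*w)
√(r(-373, u) + 486718) = √((-3 - 2180*(-373)) + 486718) = √((-3 + 813140) + 486718) = √(813137 + 486718) = √1299855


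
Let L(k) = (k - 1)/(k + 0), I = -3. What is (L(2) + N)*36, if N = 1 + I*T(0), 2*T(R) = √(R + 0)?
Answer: 54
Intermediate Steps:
L(k) = (-1 + k)/k
T(R) = √R/2 (T(R) = √(R + 0)/2 = √R/2)
N = 1 (N = 1 - 3*√0/2 = 1 - 3*0/2 = 1 - 3*0 = 1 + 0 = 1)
(L(2) + N)*36 = ((-1 + 2)/2 + 1)*36 = ((½)*1 + 1)*36 = (½ + 1)*36 = (3/2)*36 = 54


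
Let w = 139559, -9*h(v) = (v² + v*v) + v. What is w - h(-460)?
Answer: 1678771/9 ≈ 1.8653e+5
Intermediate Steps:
h(v) = -2*v²/9 - v/9 (h(v) = -((v² + v*v) + v)/9 = -((v² + v²) + v)/9 = -(2*v² + v)/9 = -(v + 2*v²)/9 = -2*v²/9 - v/9)
w - h(-460) = 139559 - (-1)*(-460)*(1 + 2*(-460))/9 = 139559 - (-1)*(-460)*(1 - 920)/9 = 139559 - (-1)*(-460)*(-919)/9 = 139559 - 1*(-422740/9) = 139559 + 422740/9 = 1678771/9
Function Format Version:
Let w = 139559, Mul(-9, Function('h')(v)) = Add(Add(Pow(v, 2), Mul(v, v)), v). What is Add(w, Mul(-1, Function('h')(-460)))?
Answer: Rational(1678771, 9) ≈ 1.8653e+5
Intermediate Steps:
Function('h')(v) = Add(Mul(Rational(-2, 9), Pow(v, 2)), Mul(Rational(-1, 9), v)) (Function('h')(v) = Mul(Rational(-1, 9), Add(Add(Pow(v, 2), Mul(v, v)), v)) = Mul(Rational(-1, 9), Add(Add(Pow(v, 2), Pow(v, 2)), v)) = Mul(Rational(-1, 9), Add(Mul(2, Pow(v, 2)), v)) = Mul(Rational(-1, 9), Add(v, Mul(2, Pow(v, 2)))) = Add(Mul(Rational(-2, 9), Pow(v, 2)), Mul(Rational(-1, 9), v)))
Add(w, Mul(-1, Function('h')(-460))) = Add(139559, Mul(-1, Mul(Rational(-1, 9), -460, Add(1, Mul(2, -460))))) = Add(139559, Mul(-1, Mul(Rational(-1, 9), -460, Add(1, -920)))) = Add(139559, Mul(-1, Mul(Rational(-1, 9), -460, -919))) = Add(139559, Mul(-1, Rational(-422740, 9))) = Add(139559, Rational(422740, 9)) = Rational(1678771, 9)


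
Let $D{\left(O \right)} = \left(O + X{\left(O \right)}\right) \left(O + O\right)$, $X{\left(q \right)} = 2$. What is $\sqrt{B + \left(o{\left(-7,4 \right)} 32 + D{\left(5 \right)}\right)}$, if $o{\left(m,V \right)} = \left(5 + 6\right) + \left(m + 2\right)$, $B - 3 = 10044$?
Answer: $13 \sqrt{61} \approx 101.53$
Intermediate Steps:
$B = 10047$ ($B = 3 + 10044 = 10047$)
$D{\left(O \right)} = 2 O \left(2 + O\right)$ ($D{\left(O \right)} = \left(O + 2\right) \left(O + O\right) = \left(2 + O\right) 2 O = 2 O \left(2 + O\right)$)
$o{\left(m,V \right)} = 13 + m$ ($o{\left(m,V \right)} = 11 + \left(2 + m\right) = 13 + m$)
$\sqrt{B + \left(o{\left(-7,4 \right)} 32 + D{\left(5 \right)}\right)} = \sqrt{10047 + \left(\left(13 - 7\right) 32 + 2 \cdot 5 \left(2 + 5\right)\right)} = \sqrt{10047 + \left(6 \cdot 32 + 2 \cdot 5 \cdot 7\right)} = \sqrt{10047 + \left(192 + 70\right)} = \sqrt{10047 + 262} = \sqrt{10309} = 13 \sqrt{61}$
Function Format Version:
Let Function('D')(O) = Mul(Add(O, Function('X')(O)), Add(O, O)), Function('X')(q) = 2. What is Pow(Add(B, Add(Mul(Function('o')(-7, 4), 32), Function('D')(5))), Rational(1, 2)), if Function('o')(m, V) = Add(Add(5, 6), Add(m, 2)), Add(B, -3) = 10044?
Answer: Mul(13, Pow(61, Rational(1, 2))) ≈ 101.53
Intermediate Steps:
B = 10047 (B = Add(3, 10044) = 10047)
Function('D')(O) = Mul(2, O, Add(2, O)) (Function('D')(O) = Mul(Add(O, 2), Add(O, O)) = Mul(Add(2, O), Mul(2, O)) = Mul(2, O, Add(2, O)))
Function('o')(m, V) = Add(13, m) (Function('o')(m, V) = Add(11, Add(2, m)) = Add(13, m))
Pow(Add(B, Add(Mul(Function('o')(-7, 4), 32), Function('D')(5))), Rational(1, 2)) = Pow(Add(10047, Add(Mul(Add(13, -7), 32), Mul(2, 5, Add(2, 5)))), Rational(1, 2)) = Pow(Add(10047, Add(Mul(6, 32), Mul(2, 5, 7))), Rational(1, 2)) = Pow(Add(10047, Add(192, 70)), Rational(1, 2)) = Pow(Add(10047, 262), Rational(1, 2)) = Pow(10309, Rational(1, 2)) = Mul(13, Pow(61, Rational(1, 2)))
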